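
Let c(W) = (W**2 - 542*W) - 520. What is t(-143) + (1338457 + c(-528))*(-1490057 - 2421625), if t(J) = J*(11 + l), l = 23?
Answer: -7443527947616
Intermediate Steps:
c(W) = -520 + W**2 - 542*W
t(J) = 34*J (t(J) = J*(11 + 23) = J*34 = 34*J)
t(-143) + (1338457 + c(-528))*(-1490057 - 2421625) = 34*(-143) + (1338457 + (-520 + (-528)**2 - 542*(-528)))*(-1490057 - 2421625) = -4862 + (1338457 + (-520 + 278784 + 286176))*(-3911682) = -4862 + (1338457 + 564440)*(-3911682) = -4862 + 1902897*(-3911682) = -4862 - 7443527942754 = -7443527947616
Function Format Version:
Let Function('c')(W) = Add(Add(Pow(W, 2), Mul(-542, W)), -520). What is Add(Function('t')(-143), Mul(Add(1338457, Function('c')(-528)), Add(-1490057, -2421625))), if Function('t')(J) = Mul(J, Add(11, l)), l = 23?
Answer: -7443527947616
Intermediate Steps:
Function('c')(W) = Add(-520, Pow(W, 2), Mul(-542, W))
Function('t')(J) = Mul(34, J) (Function('t')(J) = Mul(J, Add(11, 23)) = Mul(J, 34) = Mul(34, J))
Add(Function('t')(-143), Mul(Add(1338457, Function('c')(-528)), Add(-1490057, -2421625))) = Add(Mul(34, -143), Mul(Add(1338457, Add(-520, Pow(-528, 2), Mul(-542, -528))), Add(-1490057, -2421625))) = Add(-4862, Mul(Add(1338457, Add(-520, 278784, 286176)), -3911682)) = Add(-4862, Mul(Add(1338457, 564440), -3911682)) = Add(-4862, Mul(1902897, -3911682)) = Add(-4862, -7443527942754) = -7443527947616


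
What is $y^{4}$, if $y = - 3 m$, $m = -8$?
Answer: $331776$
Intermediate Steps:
$y = 24$ ($y = \left(-3\right) \left(-8\right) = 24$)
$y^{4} = 24^{4} = 331776$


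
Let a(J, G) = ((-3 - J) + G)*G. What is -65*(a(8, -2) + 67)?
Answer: -6045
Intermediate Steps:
a(J, G) = G*(-3 + G - J) (a(J, G) = (-3 + G - J)*G = G*(-3 + G - J))
-65*(a(8, -2) + 67) = -65*(-2*(-3 - 2 - 1*8) + 67) = -65*(-2*(-3 - 2 - 8) + 67) = -65*(-2*(-13) + 67) = -65*(26 + 67) = -65*93 = -6045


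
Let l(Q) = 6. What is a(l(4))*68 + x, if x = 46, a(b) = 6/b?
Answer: 114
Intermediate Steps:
a(l(4))*68 + x = (6/6)*68 + 46 = (6*(1/6))*68 + 46 = 1*68 + 46 = 68 + 46 = 114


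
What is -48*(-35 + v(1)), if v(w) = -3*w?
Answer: 1824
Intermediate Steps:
-48*(-35 + v(1)) = -48*(-35 - 3*1) = -48*(-35 - 3) = -48*(-38) = 1824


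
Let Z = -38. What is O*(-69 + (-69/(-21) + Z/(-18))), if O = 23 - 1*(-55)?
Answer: -104182/21 ≈ -4961.0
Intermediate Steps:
O = 78 (O = 23 + 55 = 78)
O*(-69 + (-69/(-21) + Z/(-18))) = 78*(-69 + (-69/(-21) - 38/(-18))) = 78*(-69 + (-69*(-1/21) - 38*(-1/18))) = 78*(-69 + (23/7 + 19/9)) = 78*(-69 + 340/63) = 78*(-4007/63) = -104182/21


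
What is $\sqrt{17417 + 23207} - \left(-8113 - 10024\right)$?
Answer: $18137 + 4 \sqrt{2539} \approx 18339.0$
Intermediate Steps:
$\sqrt{17417 + 23207} - \left(-8113 - 10024\right) = \sqrt{40624} - \left(-8113 - 10024\right) = 4 \sqrt{2539} - -18137 = 4 \sqrt{2539} + 18137 = 18137 + 4 \sqrt{2539}$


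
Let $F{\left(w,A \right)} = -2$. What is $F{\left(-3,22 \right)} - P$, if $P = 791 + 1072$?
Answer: $-1865$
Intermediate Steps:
$P = 1863$
$F{\left(-3,22 \right)} - P = -2 - 1863 = -1865$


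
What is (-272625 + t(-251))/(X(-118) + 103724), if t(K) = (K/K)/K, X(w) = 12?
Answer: -17107219/6509434 ≈ -2.6281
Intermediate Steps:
t(K) = 1/K
(-272625 + t(-251))/(X(-118) + 103724) = (-272625 + 1/(-251))/(12 + 103724) = (-272625 - 1/251)/103736 = -68428876/251*1/103736 = -17107219/6509434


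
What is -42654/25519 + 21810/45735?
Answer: -92947420/77807431 ≈ -1.1946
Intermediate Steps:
-42654/25519 + 21810/45735 = -42654*1/25519 + 21810*(1/45735) = -42654/25519 + 1454/3049 = -92947420/77807431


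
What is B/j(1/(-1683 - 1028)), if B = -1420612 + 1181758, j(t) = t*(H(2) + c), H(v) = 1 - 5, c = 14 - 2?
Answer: 323766597/4 ≈ 8.0942e+7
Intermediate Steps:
c = 12
H(v) = -4
j(t) = 8*t (j(t) = t*(-4 + 12) = t*8 = 8*t)
B = -238854
B/j(1/(-1683 - 1028)) = -238854/(8/(-1683 - 1028)) = -238854/(8/(-2711)) = -238854/(8*(-1/2711)) = -238854/(-8/2711) = -238854*(-2711/8) = 323766597/4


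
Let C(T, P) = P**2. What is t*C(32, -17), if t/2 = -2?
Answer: -1156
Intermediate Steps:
t = -4 (t = 2*(-2) = -4)
t*C(32, -17) = -4*(-17)**2 = -4*289 = -1156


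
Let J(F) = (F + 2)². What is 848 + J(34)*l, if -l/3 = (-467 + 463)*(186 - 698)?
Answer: -7961776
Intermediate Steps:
J(F) = (2 + F)²
l = -6144 (l = -3*(-467 + 463)*(186 - 698) = -(-12)*(-512) = -3*2048 = -6144)
848 + J(34)*l = 848 + (2 + 34)²*(-6144) = 848 + 36²*(-6144) = 848 + 1296*(-6144) = 848 - 7962624 = -7961776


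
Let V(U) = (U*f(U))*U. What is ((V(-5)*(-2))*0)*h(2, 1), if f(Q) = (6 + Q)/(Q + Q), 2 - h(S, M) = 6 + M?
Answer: 0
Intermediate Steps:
h(S, M) = -4 - M (h(S, M) = 2 - (6 + M) = 2 + (-6 - M) = -4 - M)
f(Q) = (6 + Q)/(2*Q) (f(Q) = (6 + Q)/((2*Q)) = (6 + Q)*(1/(2*Q)) = (6 + Q)/(2*Q))
V(U) = U*(3 + U/2) (V(U) = (U*((6 + U)/(2*U)))*U = (3 + U/2)*U = U*(3 + U/2))
((V(-5)*(-2))*0)*h(2, 1) = ((((½)*(-5)*(6 - 5))*(-2))*0)*(-4 - 1*1) = ((((½)*(-5)*1)*(-2))*0)*(-4 - 1) = (-5/2*(-2)*0)*(-5) = (5*0)*(-5) = 0*(-5) = 0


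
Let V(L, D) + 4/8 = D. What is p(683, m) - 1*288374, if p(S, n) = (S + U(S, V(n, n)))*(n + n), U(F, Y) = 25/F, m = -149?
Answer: -335980614/683 ≈ -4.9192e+5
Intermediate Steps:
V(L, D) = -1/2 + D
p(S, n) = 2*n*(S + 25/S) (p(S, n) = (S + 25/S)*(n + n) = (S + 25/S)*(2*n) = 2*n*(S + 25/S))
p(683, m) - 1*288374 = 2*(-149)*(25 + 683**2)/683 - 1*288374 = 2*(-149)*(1/683)*(25 + 466489) - 288374 = 2*(-149)*(1/683)*466514 - 288374 = -139021172/683 - 288374 = -335980614/683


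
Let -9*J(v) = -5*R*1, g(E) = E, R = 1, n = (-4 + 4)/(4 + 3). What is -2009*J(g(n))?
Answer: -10045/9 ≈ -1116.1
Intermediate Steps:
n = 0 (n = 0/7 = 0*(⅐) = 0)
J(v) = 5/9 (J(v) = -(-5*1)/9 = -(-5)/9 = -⅑*(-5) = 5/9)
-2009*J(g(n)) = -2009*5/9 = -10045/9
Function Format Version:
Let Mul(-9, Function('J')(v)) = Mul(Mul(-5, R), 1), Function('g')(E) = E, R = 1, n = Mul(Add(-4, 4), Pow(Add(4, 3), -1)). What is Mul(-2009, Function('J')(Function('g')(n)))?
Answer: Rational(-10045, 9) ≈ -1116.1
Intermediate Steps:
n = 0 (n = Mul(0, Pow(7, -1)) = Mul(0, Rational(1, 7)) = 0)
Function('J')(v) = Rational(5, 9) (Function('J')(v) = Mul(Rational(-1, 9), Mul(Mul(-5, 1), 1)) = Mul(Rational(-1, 9), Mul(-5, 1)) = Mul(Rational(-1, 9), -5) = Rational(5, 9))
Mul(-2009, Function('J')(Function('g')(n))) = Mul(-2009, Rational(5, 9)) = Rational(-10045, 9)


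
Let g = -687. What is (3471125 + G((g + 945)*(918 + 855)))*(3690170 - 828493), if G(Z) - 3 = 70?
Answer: 9933447479046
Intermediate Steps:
G(Z) = 73 (G(Z) = 3 + 70 = 73)
(3471125 + G((g + 945)*(918 + 855)))*(3690170 - 828493) = (3471125 + 73)*(3690170 - 828493) = 3471198*2861677 = 9933447479046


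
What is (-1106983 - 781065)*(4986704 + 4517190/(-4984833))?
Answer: -15644291554927923872/1661611 ≈ -9.4151e+12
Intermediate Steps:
(-1106983 - 781065)*(4986704 + 4517190/(-4984833)) = -1888048*(4986704 + 4517190*(-1/4984833)) = -1888048*(4986704 - 1505730/1661611) = -1888048*8285960714414/1661611 = -15644291554927923872/1661611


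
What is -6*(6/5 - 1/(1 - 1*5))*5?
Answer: -87/2 ≈ -43.500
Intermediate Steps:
-6*(6/5 - 1/(1 - 1*5))*5 = -6*(6*(⅕) - 1/(1 - 5))*5 = -6*(6/5 - 1/(-4))*5 = -6*(6/5 - 1*(-¼))*5 = -6*(6/5 + ¼)*5 = -6*29/20*5 = -87/10*5 = -87/2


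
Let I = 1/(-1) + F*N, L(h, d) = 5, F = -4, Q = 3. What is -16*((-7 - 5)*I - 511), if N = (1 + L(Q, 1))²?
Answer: -19664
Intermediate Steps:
N = 36 (N = (1 + 5)² = 6² = 36)
I = -145 (I = 1/(-1) - 4*36 = -1 - 144 = -145)
-16*((-7 - 5)*I - 511) = -16*((-7 - 5)*(-145) - 511) = -16*(-12*(-145) - 511) = -16*(1740 - 511) = -16*1229 = -19664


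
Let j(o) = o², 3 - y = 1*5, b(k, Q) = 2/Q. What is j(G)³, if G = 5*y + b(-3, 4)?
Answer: 47045881/64 ≈ 7.3509e+5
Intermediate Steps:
y = -2 (y = 3 - 5 = -2)
G = -19/2 (G = 5*(-2) + 2/4 = -10 + 2*(¼) = -10 + ½ = -19/2 ≈ -9.5000)
j(G)³ = ((-19/2)²)³ = (361/4)³ = 47045881/64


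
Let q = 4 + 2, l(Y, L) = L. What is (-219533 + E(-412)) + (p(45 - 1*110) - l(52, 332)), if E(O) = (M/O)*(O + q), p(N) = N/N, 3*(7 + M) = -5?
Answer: -67940615/309 ≈ -2.1987e+5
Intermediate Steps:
M = -26/3 (M = -7 + (1/3)*(-5) = -7 - 5/3 = -26/3 ≈ -8.6667)
p(N) = 1
q = 6
E(O) = -26*(6 + O)/(3*O) (E(O) = (-26/(3*O))*(O + 6) = (-26/(3*O))*(6 + O) = -26*(6 + O)/(3*O))
(-219533 + E(-412)) + (p(45 - 1*110) - l(52, 332)) = (-219533 + (-26/3 - 52/(-412))) + (1 - 1*332) = (-219533 + (-26/3 - 52*(-1/412))) + (1 - 332) = (-219533 + (-26/3 + 13/103)) - 331 = (-219533 - 2639/309) - 331 = -67838336/309 - 331 = -67940615/309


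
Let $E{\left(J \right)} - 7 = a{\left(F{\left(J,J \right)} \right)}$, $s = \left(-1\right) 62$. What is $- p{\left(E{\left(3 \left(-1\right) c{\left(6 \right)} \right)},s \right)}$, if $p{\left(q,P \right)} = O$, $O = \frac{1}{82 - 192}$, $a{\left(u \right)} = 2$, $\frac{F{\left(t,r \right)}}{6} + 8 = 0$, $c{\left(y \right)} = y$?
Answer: $\frac{1}{110} \approx 0.0090909$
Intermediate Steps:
$F{\left(t,r \right)} = -48$ ($F{\left(t,r \right)} = -48 + 6 \cdot 0 = -48 + 0 = -48$)
$O = - \frac{1}{110}$ ($O = \frac{1}{-110} = - \frac{1}{110} \approx -0.0090909$)
$s = -62$
$E{\left(J \right)} = 9$ ($E{\left(J \right)} = 7 + 2 = 9$)
$p{\left(q,P \right)} = - \frac{1}{110}$
$- p{\left(E{\left(3 \left(-1\right) c{\left(6 \right)} \right)},s \right)} = \left(-1\right) \left(- \frac{1}{110}\right) = \frac{1}{110}$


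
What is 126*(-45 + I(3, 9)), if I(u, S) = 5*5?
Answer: -2520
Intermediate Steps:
I(u, S) = 25
126*(-45 + I(3, 9)) = 126*(-45 + 25) = 126*(-20) = -2520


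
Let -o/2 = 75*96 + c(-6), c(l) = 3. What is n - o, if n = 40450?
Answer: 54856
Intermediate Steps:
o = -14406 (o = -2*(75*96 + 3) = -2*(7200 + 3) = -2*7203 = -14406)
n - o = 40450 - 1*(-14406) = 40450 + 14406 = 54856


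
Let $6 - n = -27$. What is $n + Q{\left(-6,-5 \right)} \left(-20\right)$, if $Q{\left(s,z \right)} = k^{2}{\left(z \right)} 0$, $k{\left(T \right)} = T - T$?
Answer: $33$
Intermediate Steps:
$n = 33$ ($n = 6 - -27 = 6 + 27 = 33$)
$k{\left(T \right)} = 0$
$Q{\left(s,z \right)} = 0$ ($Q{\left(s,z \right)} = 0^{2} \cdot 0 = 0 \cdot 0 = 0$)
$n + Q{\left(-6,-5 \right)} \left(-20\right) = 33 + 0 \left(-20\right) = 33 + 0 = 33$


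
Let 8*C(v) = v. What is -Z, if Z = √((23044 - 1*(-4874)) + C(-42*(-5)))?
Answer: -√111777/2 ≈ -167.17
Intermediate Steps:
C(v) = v/8
Z = √111777/2 (Z = √((23044 - 1*(-4874)) + (-42*(-5))/8) = √((23044 + 4874) + (⅛)*210) = √(27918 + 105/4) = √(111777/4) = √111777/2 ≈ 167.17)
-Z = -√111777/2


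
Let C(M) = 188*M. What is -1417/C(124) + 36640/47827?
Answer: 786380821/1114943024 ≈ 0.70531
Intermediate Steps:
-1417/C(124) + 36640/47827 = -1417/(188*124) + 36640/47827 = -1417/23312 + 36640*(1/47827) = -1417*1/23312 + 36640/47827 = -1417/23312 + 36640/47827 = 786380821/1114943024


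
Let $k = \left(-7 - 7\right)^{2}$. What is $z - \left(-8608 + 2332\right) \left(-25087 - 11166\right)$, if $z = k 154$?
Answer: $-227493644$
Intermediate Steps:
$k = 196$ ($k = \left(-14\right)^{2} = 196$)
$z = 30184$ ($z = 196 \cdot 154 = 30184$)
$z - \left(-8608 + 2332\right) \left(-25087 - 11166\right) = 30184 - \left(-8608 + 2332\right) \left(-25087 - 11166\right) = 30184 - - 6276 \left(-25087 + \left(-11421 + 255\right)\right) = 30184 - - 6276 \left(-25087 - 11166\right) = 30184 - \left(-6276\right) \left(-36253\right) = 30184 - 227523828 = -227493644$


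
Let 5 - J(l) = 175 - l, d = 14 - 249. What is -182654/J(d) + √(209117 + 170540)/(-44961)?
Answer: 182654/405 - √379657/44961 ≈ 450.98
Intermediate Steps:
d = -235
J(l) = -170 + l (J(l) = 5 - (175 - l) = 5 + (-175 + l) = -170 + l)
-182654/J(d) + √(209117 + 170540)/(-44961) = -182654/(-170 - 235) + √(209117 + 170540)/(-44961) = -182654/(-405) + √379657*(-1/44961) = -182654*(-1/405) - √379657/44961 = 182654/405 - √379657/44961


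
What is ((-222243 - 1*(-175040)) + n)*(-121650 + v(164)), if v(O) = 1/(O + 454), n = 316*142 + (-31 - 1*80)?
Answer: 30598137493/103 ≈ 2.9707e+8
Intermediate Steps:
n = 44761 (n = 44872 + (-31 - 80) = 44872 - 111 = 44761)
v(O) = 1/(454 + O)
((-222243 - 1*(-175040)) + n)*(-121650 + v(164)) = ((-222243 - 1*(-175040)) + 44761)*(-121650 + 1/(454 + 164)) = ((-222243 + 175040) + 44761)*(-121650 + 1/618) = (-47203 + 44761)*(-121650 + 1/618) = -2442*(-75179699/618) = 30598137493/103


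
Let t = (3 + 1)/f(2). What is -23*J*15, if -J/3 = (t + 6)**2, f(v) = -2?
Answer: 16560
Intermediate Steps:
t = -2 (t = (3 + 1)/(-2) = 4*(-1/2) = -2)
J = -48 (J = -3*(-2 + 6)**2 = -3*4**2 = -3*16 = -48)
-23*J*15 = -23*(-48)*15 = 1104*15 = 16560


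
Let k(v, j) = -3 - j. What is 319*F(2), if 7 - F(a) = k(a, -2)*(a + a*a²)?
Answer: 5423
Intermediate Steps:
F(a) = 7 + a + a³ (F(a) = 7 - (-3 - 1*(-2))*(a + a*a²) = 7 - (-3 + 2)*(a + a³) = 7 - (-1)*(a + a³) = 7 - (-a - a³) = 7 + (a + a³) = 7 + a + a³)
319*F(2) = 319*(7 + 2 + 2³) = 319*(7 + 2 + 8) = 319*17 = 5423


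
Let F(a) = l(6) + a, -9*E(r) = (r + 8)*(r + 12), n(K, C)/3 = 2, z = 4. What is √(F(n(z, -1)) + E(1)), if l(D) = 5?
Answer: I*√2 ≈ 1.4142*I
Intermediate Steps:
n(K, C) = 6 (n(K, C) = 3*2 = 6)
E(r) = -(8 + r)*(12 + r)/9 (E(r) = -(r + 8)*(r + 12)/9 = -(8 + r)*(12 + r)/9)
F(a) = 5 + a
√(F(n(z, -1)) + E(1)) = √((5 + 6) + (-32/3 - 20/9*1 - ⅑*1²)) = √(11 + (-32/3 - 20/9 - ⅑*1)) = √(11 + (-32/3 - 20/9 - ⅑)) = √(11 - 13) = √(-2) = I*√2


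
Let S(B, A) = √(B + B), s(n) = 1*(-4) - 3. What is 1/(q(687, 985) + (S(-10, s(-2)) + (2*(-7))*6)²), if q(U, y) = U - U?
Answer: I/(4*(84*√5 + 1759*I)) ≈ 0.00014052 + 1.5005e-5*I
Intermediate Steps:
q(U, y) = 0
s(n) = -7 (s(n) = -4 - 3 = -7)
S(B, A) = √2*√B (S(B, A) = √(2*B) = √2*√B)
1/(q(687, 985) + (S(-10, s(-2)) + (2*(-7))*6)²) = 1/(0 + (√2*√(-10) + (2*(-7))*6)²) = 1/(0 + (√2*(I*√10) - 14*6)²) = 1/(0 + (2*I*√5 - 84)²) = 1/(0 + (-84 + 2*I*√5)²) = 1/((-84 + 2*I*√5)²) = (-84 + 2*I*√5)⁻²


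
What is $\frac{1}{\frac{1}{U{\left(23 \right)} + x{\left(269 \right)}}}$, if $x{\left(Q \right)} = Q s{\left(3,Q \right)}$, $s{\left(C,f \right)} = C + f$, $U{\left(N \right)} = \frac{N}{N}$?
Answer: $73169$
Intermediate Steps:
$U{\left(N \right)} = 1$
$x{\left(Q \right)} = Q \left(3 + Q\right)$
$\frac{1}{\frac{1}{U{\left(23 \right)} + x{\left(269 \right)}}} = \frac{1}{\frac{1}{1 + 269 \left(3 + 269\right)}} = \frac{1}{\frac{1}{1 + 269 \cdot 272}} = \frac{1}{\frac{1}{1 + 73168}} = \frac{1}{\frac{1}{73169}} = 73169$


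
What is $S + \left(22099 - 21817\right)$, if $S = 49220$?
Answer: $49502$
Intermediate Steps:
$S + \left(22099 - 21817\right) = 49220 + \left(22099 - 21817\right) = 49220 + 282 = 49502$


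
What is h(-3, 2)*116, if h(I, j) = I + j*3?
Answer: 348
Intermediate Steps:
h(I, j) = I + 3*j
h(-3, 2)*116 = (-3 + 3*2)*116 = (-3 + 6)*116 = 3*116 = 348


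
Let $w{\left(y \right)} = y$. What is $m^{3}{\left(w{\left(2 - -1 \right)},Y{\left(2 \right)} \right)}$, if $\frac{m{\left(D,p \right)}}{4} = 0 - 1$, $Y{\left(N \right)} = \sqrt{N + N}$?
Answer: $-64$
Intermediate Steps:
$Y{\left(N \right)} = \sqrt{2} \sqrt{N}$ ($Y{\left(N \right)} = \sqrt{2 N} = \sqrt{2} \sqrt{N}$)
$m{\left(D,p \right)} = -4$ ($m{\left(D,p \right)} = 4 \left(0 - 1\right) = 4 \left(-1\right) = -4$)
$m^{3}{\left(w{\left(2 - -1 \right)},Y{\left(2 \right)} \right)} = \left(-4\right)^{3} = -64$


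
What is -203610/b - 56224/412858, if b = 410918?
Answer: -26791367753/42412695911 ≈ -0.63168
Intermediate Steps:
-203610/b - 56224/412858 = -203610/410918 - 56224/412858 = -203610*1/410918 - 56224*1/412858 = -101805/205459 - 28112/206429 = -26791367753/42412695911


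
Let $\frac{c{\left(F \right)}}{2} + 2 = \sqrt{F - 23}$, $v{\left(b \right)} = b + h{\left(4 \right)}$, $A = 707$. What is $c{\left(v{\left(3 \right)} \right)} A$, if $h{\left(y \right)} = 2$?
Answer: $-2828 + 4242 i \sqrt{2} \approx -2828.0 + 5999.1 i$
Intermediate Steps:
$v{\left(b \right)} = 2 + b$ ($v{\left(b \right)} = b + 2 = 2 + b$)
$c{\left(F \right)} = -4 + 2 \sqrt{-23 + F}$ ($c{\left(F \right)} = -4 + 2 \sqrt{F - 23} = -4 + 2 \sqrt{-23 + F}$)
$c{\left(v{\left(3 \right)} \right)} A = \left(-4 + 2 \sqrt{-23 + \left(2 + 3\right)}\right) 707 = \left(-4 + 2 \sqrt{-23 + 5}\right) 707 = \left(-4 + 2 \sqrt{-18}\right) 707 = \left(-4 + 2 \cdot 3 i \sqrt{2}\right) 707 = \left(-4 + 6 i \sqrt{2}\right) 707 = -2828 + 4242 i \sqrt{2}$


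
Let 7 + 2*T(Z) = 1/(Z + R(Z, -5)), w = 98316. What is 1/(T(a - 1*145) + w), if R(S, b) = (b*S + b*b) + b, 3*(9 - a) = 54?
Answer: 1272/125053501 ≈ 1.0172e-5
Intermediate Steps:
a = -9 (a = 9 - ⅓*54 = 9 - 18 = -9)
R(S, b) = b + b² + S*b (R(S, b) = (S*b + b²) + b = (b² + S*b) + b = b + b² + S*b)
T(Z) = -7/2 + 1/(2*(20 - 4*Z)) (T(Z) = -7/2 + 1/(2*(Z - 5*(1 + Z - 5))) = -7/2 + 1/(2*(Z - 5*(-4 + Z))) = -7/2 + 1/(2*(Z + (20 - 5*Z))) = -7/2 + 1/(2*(20 - 4*Z)))
1/(T(a - 1*145) + w) = 1/((-139 + 28*(-9 - 1*145))/(8*(5 - (-9 - 1*145))) + 98316) = 1/((-139 + 28*(-9 - 145))/(8*(5 - (-9 - 145))) + 98316) = 1/((-139 + 28*(-154))/(8*(5 - 1*(-154))) + 98316) = 1/((-139 - 4312)/(8*(5 + 154)) + 98316) = 1/((⅛)*(-4451)/159 + 98316) = 1/((⅛)*(1/159)*(-4451) + 98316) = 1/(-4451/1272 + 98316) = 1/(125053501/1272) = 1272/125053501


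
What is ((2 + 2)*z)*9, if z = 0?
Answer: 0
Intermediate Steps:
((2 + 2)*z)*9 = ((2 + 2)*0)*9 = (4*0)*9 = 0*9 = 0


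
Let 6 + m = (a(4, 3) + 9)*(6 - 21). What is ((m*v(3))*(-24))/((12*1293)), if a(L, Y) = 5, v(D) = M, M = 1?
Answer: 144/431 ≈ 0.33411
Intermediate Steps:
v(D) = 1
m = -216 (m = -6 + (5 + 9)*(6 - 21) = -6 + 14*(-15) = -6 - 210 = -216)
((m*v(3))*(-24))/((12*1293)) = (-216*1*(-24))/((12*1293)) = -216*(-24)/15516 = 5184*(1/15516) = 144/431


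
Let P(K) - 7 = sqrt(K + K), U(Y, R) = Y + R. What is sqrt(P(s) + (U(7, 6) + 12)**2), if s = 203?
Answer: sqrt(632 + sqrt(406)) ≈ 25.537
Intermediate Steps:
U(Y, R) = R + Y
P(K) = 7 + sqrt(2)*sqrt(K) (P(K) = 7 + sqrt(K + K) = 7 + sqrt(2*K) = 7 + sqrt(2)*sqrt(K))
sqrt(P(s) + (U(7, 6) + 12)**2) = sqrt((7 + sqrt(2)*sqrt(203)) + ((6 + 7) + 12)**2) = sqrt((7 + sqrt(406)) + (13 + 12)**2) = sqrt((7 + sqrt(406)) + 25**2) = sqrt((7 + sqrt(406)) + 625) = sqrt(632 + sqrt(406))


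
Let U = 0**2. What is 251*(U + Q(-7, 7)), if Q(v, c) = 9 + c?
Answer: 4016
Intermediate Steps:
U = 0
251*(U + Q(-7, 7)) = 251*(0 + (9 + 7)) = 251*(0 + 16) = 251*16 = 4016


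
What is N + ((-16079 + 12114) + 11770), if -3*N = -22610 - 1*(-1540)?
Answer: 44485/3 ≈ 14828.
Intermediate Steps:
N = 21070/3 (N = -(-22610 - 1*(-1540))/3 = -(-22610 + 1540)/3 = -⅓*(-21070) = 21070/3 ≈ 7023.3)
N + ((-16079 + 12114) + 11770) = 21070/3 + ((-16079 + 12114) + 11770) = 21070/3 + (-3965 + 11770) = 21070/3 + 7805 = 44485/3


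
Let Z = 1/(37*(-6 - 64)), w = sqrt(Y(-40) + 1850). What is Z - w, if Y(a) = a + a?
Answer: -1/2590 - sqrt(1770) ≈ -42.072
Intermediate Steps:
Y(a) = 2*a
w = sqrt(1770) (w = sqrt(2*(-40) + 1850) = sqrt(-80 + 1850) = sqrt(1770) ≈ 42.071)
Z = -1/2590 (Z = 1/(37*(-70)) = 1/(-2590) = -1/2590 ≈ -0.00038610)
Z - w = -1/2590 - sqrt(1770)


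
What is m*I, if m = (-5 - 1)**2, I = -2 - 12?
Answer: -504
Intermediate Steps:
I = -14
m = 36 (m = (-6)**2 = 36)
m*I = 36*(-14) = -504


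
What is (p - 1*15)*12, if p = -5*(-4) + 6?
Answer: 132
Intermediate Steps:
p = 26 (p = 20 + 6 = 26)
(p - 1*15)*12 = (26 - 1*15)*12 = (26 - 15)*12 = 11*12 = 132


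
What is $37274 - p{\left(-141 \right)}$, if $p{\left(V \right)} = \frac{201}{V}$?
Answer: $\frac{1751945}{47} \approx 37275.0$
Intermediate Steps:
$37274 - p{\left(-141 \right)} = 37274 - \frac{201}{-141} = 37274 - 201 \left(- \frac{1}{141}\right) = 37274 - - \frac{67}{47} = 37274 + \frac{67}{47} = \frac{1751945}{47}$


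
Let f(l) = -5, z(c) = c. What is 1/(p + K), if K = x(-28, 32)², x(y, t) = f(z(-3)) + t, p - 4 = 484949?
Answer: 1/485682 ≈ 2.0590e-6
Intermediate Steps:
p = 484953 (p = 4 + 484949 = 484953)
x(y, t) = -5 + t
K = 729 (K = (-5 + 32)² = 27² = 729)
1/(p + K) = 1/(484953 + 729) = 1/485682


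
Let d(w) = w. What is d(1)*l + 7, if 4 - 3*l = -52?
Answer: 77/3 ≈ 25.667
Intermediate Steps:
l = 56/3 (l = 4/3 - ⅓*(-52) = 4/3 + 52/3 = 56/3 ≈ 18.667)
d(1)*l + 7 = 1*(56/3) + 7 = 56/3 + 7 = 77/3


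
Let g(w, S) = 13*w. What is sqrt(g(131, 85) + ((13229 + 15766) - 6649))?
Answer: sqrt(24049) ≈ 155.08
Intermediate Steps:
sqrt(g(131, 85) + ((13229 + 15766) - 6649)) = sqrt(13*131 + ((13229 + 15766) - 6649)) = sqrt(1703 + (28995 - 6649)) = sqrt(1703 + 22346) = sqrt(24049)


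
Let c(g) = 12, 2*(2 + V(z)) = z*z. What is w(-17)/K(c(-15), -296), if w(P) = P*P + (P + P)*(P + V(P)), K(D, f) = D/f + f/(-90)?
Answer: -13246740/10817 ≈ -1224.6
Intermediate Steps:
V(z) = -2 + z²/2 (V(z) = -2 + (z*z)/2 = -2 + z²/2)
K(D, f) = -f/90 + D/f (K(D, f) = D/f + f*(-1/90) = D/f - f/90 = -f/90 + D/f)
w(P) = P² + 2*P*(-2 + P + P²/2) (w(P) = P*P + (P + P)*(P + (-2 + P²/2)) = P² + (2*P)*(-2 + P + P²/2) = P² + 2*P*(-2 + P + P²/2))
w(-17)/K(c(-15), -296) = (-17*(-4 + (-17)² + 3*(-17)))/(-1/90*(-296) + 12/(-296)) = (-17*(-4 + 289 - 51))/(148/45 + 12*(-1/296)) = (-17*234)/(148/45 - 3/74) = -3978/10817/3330 = -3978*3330/10817 = -13246740/10817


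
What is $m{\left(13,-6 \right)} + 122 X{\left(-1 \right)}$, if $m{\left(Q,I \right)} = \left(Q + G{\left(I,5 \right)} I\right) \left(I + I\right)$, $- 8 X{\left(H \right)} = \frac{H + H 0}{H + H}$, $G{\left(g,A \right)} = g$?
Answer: $- \frac{4765}{8} \approx -595.63$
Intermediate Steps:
$X{\left(H \right)} = - \frac{1}{16}$ ($X{\left(H \right)} = - \frac{\left(H + H 0\right) \frac{1}{H + H}}{8} = - \frac{\left(H + 0\right) \frac{1}{2 H}}{8} = - \frac{H \frac{1}{2 H}}{8} = \left(- \frac{1}{8}\right) \frac{1}{2} = - \frac{1}{16}$)
$m{\left(Q,I \right)} = 2 I \left(Q + I^{2}\right)$ ($m{\left(Q,I \right)} = \left(Q + I I\right) \left(I + I\right) = \left(Q + I^{2}\right) 2 I = 2 I \left(Q + I^{2}\right)$)
$m{\left(13,-6 \right)} + 122 X{\left(-1 \right)} = 2 \left(-6\right) \left(13 + \left(-6\right)^{2}\right) + 122 \left(- \frac{1}{16}\right) = 2 \left(-6\right) \left(13 + 36\right) - \frac{61}{8} = 2 \left(-6\right) 49 - \frac{61}{8} = -588 - \frac{61}{8} = - \frac{4765}{8}$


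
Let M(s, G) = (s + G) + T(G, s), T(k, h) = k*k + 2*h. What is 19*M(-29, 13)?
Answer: 1805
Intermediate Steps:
T(k, h) = k² + 2*h
M(s, G) = G + G² + 3*s (M(s, G) = (s + G) + (G² + 2*s) = (G + s) + (G² + 2*s) = G + G² + 3*s)
19*M(-29, 13) = 19*(13 + 13² + 3*(-29)) = 19*(13 + 169 - 87) = 19*95 = 1805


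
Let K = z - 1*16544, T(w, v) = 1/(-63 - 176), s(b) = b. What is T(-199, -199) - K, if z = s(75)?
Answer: 3936090/239 ≈ 16469.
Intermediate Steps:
z = 75
T(w, v) = -1/239 (T(w, v) = 1/(-239) = -1/239)
K = -16469 (K = 75 - 1*16544 = 75 - 16544 = -16469)
T(-199, -199) - K = -1/239 - 1*(-16469) = -1/239 + 16469 = 3936090/239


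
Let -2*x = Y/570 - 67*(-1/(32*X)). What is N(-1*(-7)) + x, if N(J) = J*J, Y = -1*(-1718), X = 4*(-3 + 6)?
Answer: 3458723/72960 ≈ 47.406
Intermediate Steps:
X = 12 (X = 4*3 = 12)
Y = 1718
N(J) = J²
x = -116317/72960 (x = -(1718/570 - 67/(12*(-32)))/2 = -(1718*(1/570) - 67/(-384))/2 = -(859/285 - 67*(-1/384))/2 = -(859/285 + 67/384)/2 = -½*116317/36480 = -116317/72960 ≈ -1.5943)
N(-1*(-7)) + x = (-1*(-7))² - 116317/72960 = 7² - 116317/72960 = 49 - 116317/72960 = 3458723/72960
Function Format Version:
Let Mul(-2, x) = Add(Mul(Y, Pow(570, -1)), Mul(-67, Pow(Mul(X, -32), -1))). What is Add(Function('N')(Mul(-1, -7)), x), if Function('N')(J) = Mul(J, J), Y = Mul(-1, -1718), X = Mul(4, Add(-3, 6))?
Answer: Rational(3458723, 72960) ≈ 47.406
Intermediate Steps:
X = 12 (X = Mul(4, 3) = 12)
Y = 1718
Function('N')(J) = Pow(J, 2)
x = Rational(-116317, 72960) (x = Mul(Rational(-1, 2), Add(Mul(1718, Pow(570, -1)), Mul(-67, Pow(Mul(12, -32), -1)))) = Mul(Rational(-1, 2), Add(Mul(1718, Rational(1, 570)), Mul(-67, Pow(-384, -1)))) = Mul(Rational(-1, 2), Add(Rational(859, 285), Mul(-67, Rational(-1, 384)))) = Mul(Rational(-1, 2), Add(Rational(859, 285), Rational(67, 384))) = Mul(Rational(-1, 2), Rational(116317, 36480)) = Rational(-116317, 72960) ≈ -1.5943)
Add(Function('N')(Mul(-1, -7)), x) = Add(Pow(Mul(-1, -7), 2), Rational(-116317, 72960)) = Add(Pow(7, 2), Rational(-116317, 72960)) = Add(49, Rational(-116317, 72960)) = Rational(3458723, 72960)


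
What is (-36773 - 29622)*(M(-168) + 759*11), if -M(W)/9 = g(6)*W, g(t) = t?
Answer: -1156667295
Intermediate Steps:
M(W) = -54*W
(-36773 - 29622)*(M(-168) + 759*11) = (-36773 - 29622)*(-54*(-168) + 759*11) = -66395*(9072 + 8349) = -66395*17421 = -1156667295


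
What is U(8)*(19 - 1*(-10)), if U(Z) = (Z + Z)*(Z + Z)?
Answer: 7424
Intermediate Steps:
U(Z) = 4*Z² (U(Z) = (2*Z)*(2*Z) = 4*Z²)
U(8)*(19 - 1*(-10)) = (4*8²)*(19 - 1*(-10)) = (4*64)*(19 + 10) = 256*29 = 7424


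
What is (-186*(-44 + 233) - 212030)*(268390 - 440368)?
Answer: 42510209952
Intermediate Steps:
(-186*(-44 + 233) - 212030)*(268390 - 440368) = (-186*189 - 212030)*(-171978) = (-35154 - 212030)*(-171978) = -247184*(-171978) = 42510209952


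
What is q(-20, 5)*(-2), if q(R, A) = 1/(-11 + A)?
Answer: 1/3 ≈ 0.33333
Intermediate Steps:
q(-20, 5)*(-2) = -2/(-11 + 5) = -2/(-6) = -1/6*(-2) = 1/3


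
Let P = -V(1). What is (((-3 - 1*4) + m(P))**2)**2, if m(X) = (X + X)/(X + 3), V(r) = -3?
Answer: 1296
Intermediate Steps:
P = 3 (P = -1*(-3) = 3)
m(X) = 2*X/(3 + X) (m(X) = (2*X)/(3 + X) = 2*X/(3 + X))
(((-3 - 1*4) + m(P))**2)**2 = (((-3 - 1*4) + 2*3/(3 + 3))**2)**2 = (((-3 - 4) + 2*3/6)**2)**2 = ((-7 + 2*3*(1/6))**2)**2 = ((-7 + 1)**2)**2 = ((-6)**2)**2 = 36**2 = 1296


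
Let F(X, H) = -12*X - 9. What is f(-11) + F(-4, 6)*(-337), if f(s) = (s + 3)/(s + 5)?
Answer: -39425/3 ≈ -13142.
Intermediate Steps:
F(X, H) = -9 - 12*X
f(s) = (3 + s)/(5 + s)
f(-11) + F(-4, 6)*(-337) = (3 - 11)/(5 - 11) + (-9 - 12*(-4))*(-337) = -8/(-6) + (-9 + 48)*(-337) = -1/6*(-8) + 39*(-337) = 4/3 - 13143 = -39425/3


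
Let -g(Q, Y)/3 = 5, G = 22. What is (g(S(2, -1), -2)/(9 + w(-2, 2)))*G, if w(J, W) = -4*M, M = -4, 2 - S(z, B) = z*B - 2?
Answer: -66/5 ≈ -13.200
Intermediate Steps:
S(z, B) = 4 - B*z (S(z, B) = 2 - (z*B - 2) = 2 - (B*z - 2) = 2 - (-2 + B*z) = 2 + (2 - B*z) = 4 - B*z)
g(Q, Y) = -15 (g(Q, Y) = -3*5 = -15)
w(J, W) = 16 (w(J, W) = -4*(-4) = 16)
(g(S(2, -1), -2)/(9 + w(-2, 2)))*G = -15/(9 + 16)*22 = -15/25*22 = -15*1/25*22 = -⅗*22 = -66/5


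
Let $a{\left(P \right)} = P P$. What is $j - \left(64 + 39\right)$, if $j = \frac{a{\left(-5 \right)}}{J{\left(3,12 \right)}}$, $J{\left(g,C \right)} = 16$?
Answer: $- \frac{1623}{16} \approx -101.44$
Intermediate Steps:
$a{\left(P \right)} = P^{2}$
$j = \frac{25}{16}$ ($j = \frac{\left(-5\right)^{2}}{16} = 25 \cdot \frac{1}{16} = \frac{25}{16} \approx 1.5625$)
$j - \left(64 + 39\right) = \frac{25}{16} - \left(64 + 39\right) = \frac{25}{16} - 103 = - \frac{1623}{16}$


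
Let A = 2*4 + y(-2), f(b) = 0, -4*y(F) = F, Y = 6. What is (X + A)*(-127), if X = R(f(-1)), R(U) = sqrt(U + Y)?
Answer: -2159/2 - 127*sqrt(6) ≈ -1390.6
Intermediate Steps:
y(F) = -F/4
R(U) = sqrt(6 + U) (R(U) = sqrt(U + 6) = sqrt(6 + U))
A = 17/2 (A = 2*4 - 1/4*(-2) = 8 + 1/2 = 17/2 ≈ 8.5000)
X = sqrt(6) (X = sqrt(6 + 0) = sqrt(6) ≈ 2.4495)
(X + A)*(-127) = (sqrt(6) + 17/2)*(-127) = (17/2 + sqrt(6))*(-127) = -2159/2 - 127*sqrt(6)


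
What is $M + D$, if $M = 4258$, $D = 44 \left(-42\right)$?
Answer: $2410$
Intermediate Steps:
$D = -1848$
$M + D = 4258 - 1848 = 2410$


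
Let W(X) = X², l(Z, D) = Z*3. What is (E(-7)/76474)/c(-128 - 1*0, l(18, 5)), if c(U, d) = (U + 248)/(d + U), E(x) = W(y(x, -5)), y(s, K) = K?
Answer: -185/917688 ≈ -0.00020159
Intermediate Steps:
l(Z, D) = 3*Z
E(x) = 25 (E(x) = (-5)² = 25)
c(U, d) = (248 + U)/(U + d)
(E(-7)/76474)/c(-128 - 1*0, l(18, 5)) = (25/76474)/(((248 + (-128 - 1*0))/((-128 - 1*0) + 3*18))) = (25*(1/76474))/(((248 + (-128 + 0))/((-128 + 0) + 54))) = 25/(76474*(((248 - 128)/(-128 + 54)))) = 25/(76474*((120/(-74)))) = 25/(76474*((-1/74*120))) = 25/(76474*(-60/37)) = (25/76474)*(-37/60) = -185/917688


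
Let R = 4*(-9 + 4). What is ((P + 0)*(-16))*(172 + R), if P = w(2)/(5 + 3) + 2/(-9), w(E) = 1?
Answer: 2128/9 ≈ 236.44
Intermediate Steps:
R = -20 (R = 4*(-5) = -20)
P = -7/72 (P = 1/(5 + 3) + 2/(-9) = 1/8 + 2*(-⅑) = 1*(⅛) - 2/9 = ⅛ - 2/9 = -7/72 ≈ -0.097222)
((P + 0)*(-16))*(172 + R) = ((-7/72 + 0)*(-16))*(172 - 20) = -7/72*(-16)*152 = (14/9)*152 = 2128/9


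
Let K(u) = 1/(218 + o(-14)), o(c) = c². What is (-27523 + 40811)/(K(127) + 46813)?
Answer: 5501232/19380583 ≈ 0.28385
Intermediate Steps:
K(u) = 1/414 (K(u) = 1/(218 + (-14)²) = 1/(218 + 196) = 1/414)
(-27523 + 40811)/(K(127) + 46813) = (-27523 + 40811)/(1/414 + 46813) = 13288/(19380583/414) = 13288*(414/19380583) = 5501232/19380583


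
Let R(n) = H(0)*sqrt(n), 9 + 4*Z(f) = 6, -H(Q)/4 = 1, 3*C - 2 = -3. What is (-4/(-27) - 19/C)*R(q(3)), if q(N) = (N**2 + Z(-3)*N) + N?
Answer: -3086*sqrt(39)/27 ≈ -713.78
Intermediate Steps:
C = -1/3 (C = 2/3 + (1/3)*(-3) = 2/3 - 1 = -1/3 ≈ -0.33333)
H(Q) = -4 (H(Q) = -4*1 = -4)
Z(f) = -3/4 (Z(f) = -9/4 + (1/4)*6 = -9/4 + 3/2 = -3/4)
q(N) = N**2 + N/4 (q(N) = (N**2 - 3*N/4) + N = N**2 + N/4)
R(n) = -4*sqrt(n)
(-4/(-27) - 19/C)*R(q(3)) = (-4/(-27) - 19/(-1/3))*(-4*sqrt(3)*sqrt(1/4 + 3)) = (-4*(-1/27) - 19*(-3))*(-4*sqrt(39)/2) = (4/27 + 57)*(-2*sqrt(39)) = 1543*(-2*sqrt(39))/27 = -3086*sqrt(39)/27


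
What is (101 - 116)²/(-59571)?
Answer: -25/6619 ≈ -0.0037770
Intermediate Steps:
(101 - 116)²/(-59571) = (-15)²*(-1/59571) = 225*(-1/59571) = -25/6619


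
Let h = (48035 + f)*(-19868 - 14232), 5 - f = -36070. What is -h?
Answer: 2868151000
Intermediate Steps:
f = 36075 (f = 5 - 1*(-36070) = 5 + 36070 = 36075)
h = -2868151000 (h = (48035 + 36075)*(-19868 - 14232) = 84110*(-34100) = -2868151000)
-h = -1*(-2868151000) = 2868151000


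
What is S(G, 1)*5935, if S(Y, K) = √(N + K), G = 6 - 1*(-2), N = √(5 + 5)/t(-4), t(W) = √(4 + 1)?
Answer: 5935*√(1 + √2) ≈ 9221.7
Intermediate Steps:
t(W) = √5
N = √2 (N = √(5 + 5)/(√5) = √10*(√5/5) = √2 ≈ 1.4142)
G = 8 (G = 6 + 2 = 8)
S(Y, K) = √(K + √2) (S(Y, K) = √(√2 + K) = √(K + √2))
S(G, 1)*5935 = √(1 + √2)*5935 = 5935*√(1 + √2)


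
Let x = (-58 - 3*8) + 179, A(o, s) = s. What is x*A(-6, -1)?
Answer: -97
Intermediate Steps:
x = 97 (x = (-58 - 24) + 179 = -82 + 179 = 97)
x*A(-6, -1) = 97*(-1) = -97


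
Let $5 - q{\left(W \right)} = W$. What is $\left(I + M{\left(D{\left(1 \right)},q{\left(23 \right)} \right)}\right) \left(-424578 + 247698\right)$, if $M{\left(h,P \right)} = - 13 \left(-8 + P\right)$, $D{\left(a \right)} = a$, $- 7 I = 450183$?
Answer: $\frac{79209870960}{7} \approx 1.1316 \cdot 10^{10}$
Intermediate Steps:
$I = - \frac{450183}{7}$ ($I = \left(- \frac{1}{7}\right) 450183 = - \frac{450183}{7} \approx -64312.0$)
$q{\left(W \right)} = 5 - W$
$M{\left(h,P \right)} = 104 - 13 P$
$\left(I + M{\left(D{\left(1 \right)},q{\left(23 \right)} \right)}\right) \left(-424578 + 247698\right) = \left(- \frac{450183}{7} - \left(-104 + 13 \left(5 - 23\right)\right)\right) \left(-424578 + 247698\right) = \left(- \frac{450183}{7} - \left(-104 + 13 \left(5 - 23\right)\right)\right) \left(-176880\right) = \left(- \frac{450183}{7} + \left(104 - -234\right)\right) \left(-176880\right) = \left(- \frac{450183}{7} + \left(104 + 234\right)\right) \left(-176880\right) = \left(- \frac{450183}{7} + 338\right) \left(-176880\right) = \left(- \frac{447817}{7}\right) \left(-176880\right) = \frac{79209870960}{7}$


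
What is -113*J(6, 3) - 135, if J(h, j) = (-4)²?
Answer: -1943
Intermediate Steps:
J(h, j) = 16
-113*J(6, 3) - 135 = -113*16 - 135 = -1808 - 135 = -1943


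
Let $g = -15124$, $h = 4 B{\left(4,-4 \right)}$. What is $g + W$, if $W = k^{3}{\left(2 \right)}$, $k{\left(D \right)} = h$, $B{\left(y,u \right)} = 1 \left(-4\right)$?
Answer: $-19220$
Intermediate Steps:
$B{\left(y,u \right)} = -4$
$h = -16$ ($h = 4 \left(-4\right) = -16$)
$k{\left(D \right)} = -16$
$W = -4096$ ($W = \left(-16\right)^{3} = -4096$)
$g + W = -15124 - 4096 = -19220$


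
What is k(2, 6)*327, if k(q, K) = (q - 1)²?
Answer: 327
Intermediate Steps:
k(q, K) = (-1 + q)²
k(2, 6)*327 = (-1 + 2)²*327 = 1²*327 = 1*327 = 327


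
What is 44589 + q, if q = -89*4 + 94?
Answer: 44327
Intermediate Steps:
q = -262 (q = -356 + 94 = -262)
44589 + q = 44589 - 262 = 44327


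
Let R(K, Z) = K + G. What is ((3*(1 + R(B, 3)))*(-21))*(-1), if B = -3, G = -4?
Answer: -378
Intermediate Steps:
R(K, Z) = -4 + K (R(K, Z) = K - 4 = -4 + K)
((3*(1 + R(B, 3)))*(-21))*(-1) = ((3*(1 + (-4 - 3)))*(-21))*(-1) = ((3*(1 - 7))*(-21))*(-1) = ((3*(-6))*(-21))*(-1) = -18*(-21)*(-1) = 378*(-1) = -378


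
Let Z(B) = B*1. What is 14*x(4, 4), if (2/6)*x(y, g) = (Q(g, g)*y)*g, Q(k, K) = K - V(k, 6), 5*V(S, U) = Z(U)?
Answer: 9408/5 ≈ 1881.6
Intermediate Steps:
Z(B) = B
V(S, U) = U/5
Q(k, K) = -6/5 + K (Q(k, K) = K - 6/5 = -6/5 + K)
x(y, g) = 3*g*y*(-6/5 + g) (x(y, g) = 3*(((-6/5 + g)*y)*g) = 3*((y*(-6/5 + g))*g) = 3*(g*y*(-6/5 + g)) = 3*g*y*(-6/5 + g))
14*x(4, 4) = 14*((⅗)*4*4*(-6 + 5*4)) = 14*((⅗)*4*4*(-6 + 20)) = 14*((⅗)*4*4*14) = 14*(672/5) = 9408/5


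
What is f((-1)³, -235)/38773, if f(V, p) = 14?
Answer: 2/5539 ≈ 0.00036108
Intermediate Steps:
f((-1)³, -235)/38773 = 14/38773 = 14*(1/38773) = 2/5539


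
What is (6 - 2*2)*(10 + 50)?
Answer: 120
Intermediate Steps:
(6 - 2*2)*(10 + 50) = (6 - 4)*60 = 2*60 = 120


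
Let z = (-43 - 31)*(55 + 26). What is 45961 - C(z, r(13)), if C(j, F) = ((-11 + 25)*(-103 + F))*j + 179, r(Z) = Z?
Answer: -7506658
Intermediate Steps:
z = -5994 (z = -74*81 = -5994)
C(j, F) = 179 + j*(-1442 + 14*F) (C(j, F) = (14*(-103 + F))*j + 179 = (-1442 + 14*F)*j + 179 = j*(-1442 + 14*F) + 179 = 179 + j*(-1442 + 14*F))
45961 - C(z, r(13)) = 45961 - (179 - 1442*(-5994) + 14*13*(-5994)) = 45961 - (179 + 8643348 - 1090908) = 45961 - 1*7552619 = 45961 - 7552619 = -7506658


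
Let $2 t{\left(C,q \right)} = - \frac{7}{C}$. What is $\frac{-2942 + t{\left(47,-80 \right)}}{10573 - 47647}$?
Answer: $\frac{92185}{1161652} \approx 0.079357$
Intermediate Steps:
$t{\left(C,q \right)} = - \frac{7}{2 C}$ ($t{\left(C,q \right)} = \frac{\left(-7\right) \frac{1}{C}}{2} = - \frac{7}{2 C}$)
$\frac{-2942 + t{\left(47,-80 \right)}}{10573 - 47647} = \frac{-2942 - \frac{7}{2 \cdot 47}}{10573 - 47647} = \frac{-2942 - \frac{7}{94}}{-37074} = \left(-2942 - \frac{7}{94}\right) \left(- \frac{1}{37074}\right) = \left(- \frac{276555}{94}\right) \left(- \frac{1}{37074}\right) = \frac{92185}{1161652}$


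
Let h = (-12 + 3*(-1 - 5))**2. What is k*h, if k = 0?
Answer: 0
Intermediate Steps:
h = 900 (h = (-12 + 3*(-6))**2 = (-12 - 18)**2 = (-30)**2 = 900)
k*h = 0*900 = 0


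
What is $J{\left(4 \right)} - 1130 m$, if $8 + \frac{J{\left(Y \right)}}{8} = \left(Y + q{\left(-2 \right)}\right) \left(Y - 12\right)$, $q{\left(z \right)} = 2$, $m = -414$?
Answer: $467372$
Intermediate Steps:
$J{\left(Y \right)} = -64 + 8 \left(-12 + Y\right) \left(2 + Y\right)$ ($J{\left(Y \right)} = -64 + 8 \left(Y + 2\right) \left(Y - 12\right) = -64 + 8 \left(2 + Y\right) \left(-12 + Y\right) = -64 + 8 \left(-12 + Y\right) \left(2 + Y\right)$)
$J{\left(4 \right)} - 1130 m = \left(-256 - 320 + 8 \cdot 4^{2}\right) - -467820 = \left(-256 - 320 + 8 \cdot 16\right) + 467820 = \left(-256 - 320 + 128\right) + 467820 = -448 + 467820 = 467372$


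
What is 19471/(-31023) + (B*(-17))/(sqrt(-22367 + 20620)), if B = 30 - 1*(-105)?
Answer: -19471/31023 + 2295*I*sqrt(1747)/1747 ≈ -0.62763 + 54.908*I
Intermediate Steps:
B = 135 (B = 30 + 105 = 135)
19471/(-31023) + (B*(-17))/(sqrt(-22367 + 20620)) = 19471/(-31023) + (135*(-17))/(sqrt(-22367 + 20620)) = 19471*(-1/31023) - 2295*(-I*sqrt(1747)/1747) = -19471/31023 - 2295*(-I*sqrt(1747)/1747) = -19471/31023 - (-2295)*I*sqrt(1747)/1747 = -19471/31023 + 2295*I*sqrt(1747)/1747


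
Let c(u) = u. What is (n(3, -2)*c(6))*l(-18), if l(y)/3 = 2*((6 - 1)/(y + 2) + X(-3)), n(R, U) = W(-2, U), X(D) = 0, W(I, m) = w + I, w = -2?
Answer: 45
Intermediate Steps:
W(I, m) = -2 + I
n(R, U) = -4 (n(R, U) = -2 - 2 = -4)
l(y) = 30/(2 + y) (l(y) = 3*(2*((6 - 1)/(y + 2) + 0)) = 3*(2*(5/(2 + y) + 0)) = 3*(2*(5/(2 + y))) = 3*(10/(2 + y)) = 30/(2 + y))
(n(3, -2)*c(6))*l(-18) = (-4*6)*(30/(2 - 18)) = -720/(-16) = -720*(-1)/16 = -24*(-15/8) = 45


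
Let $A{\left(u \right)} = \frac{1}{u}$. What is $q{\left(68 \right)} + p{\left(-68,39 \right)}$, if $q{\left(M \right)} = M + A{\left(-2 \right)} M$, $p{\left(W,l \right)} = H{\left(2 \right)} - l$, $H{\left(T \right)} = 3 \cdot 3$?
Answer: $4$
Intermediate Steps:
$H{\left(T \right)} = 9$
$p{\left(W,l \right)} = 9 - l$
$q{\left(M \right)} = \frac{M}{2}$ ($q{\left(M \right)} = M + \frac{M}{-2} = M - \frac{M}{2} = \frac{M}{2}$)
$q{\left(68 \right)} + p{\left(-68,39 \right)} = \frac{1}{2} \cdot 68 + \left(9 - 39\right) = 34 + \left(9 - 39\right) = 34 - 30 = 4$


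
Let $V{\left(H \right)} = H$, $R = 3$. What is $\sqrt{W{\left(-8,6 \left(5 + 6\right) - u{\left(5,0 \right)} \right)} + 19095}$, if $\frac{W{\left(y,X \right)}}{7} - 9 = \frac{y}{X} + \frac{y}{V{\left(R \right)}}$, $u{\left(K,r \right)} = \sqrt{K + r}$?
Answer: $\frac{\sqrt{11368260 - 172254 \sqrt{5}}}{3 \sqrt{66 - \sqrt{5}}} \approx 138.34$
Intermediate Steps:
$W{\left(y,X \right)} = 63 + \frac{7 y}{3} + \frac{7 y}{X}$ ($W{\left(y,X \right)} = 63 + 7 \left(\frac{y}{X} + \frac{y}{3}\right) = 63 + 7 \left(\frac{y}{3} + \frac{y}{X}\right) = 63 + \left(\frac{7 y}{3} + \frac{7 y}{X}\right) = 63 + \frac{7 y}{3} + \frac{7 y}{X}$)
$\sqrt{W{\left(-8,6 \left(5 + 6\right) - u{\left(5,0 \right)} \right)} + 19095} = \sqrt{\left(63 + \frac{7}{3} \left(-8\right) + 7 \left(-8\right) \frac{1}{6 \left(5 + 6\right) - \sqrt{5 + 0}}\right) + 19095} = \sqrt{\left(63 - \frac{56}{3} + 7 \left(-8\right) \frac{1}{6 \cdot 11 - \sqrt{5}}\right) + 19095} = \sqrt{\left(63 - \frac{56}{3} + 7 \left(-8\right) \frac{1}{66 - \sqrt{5}}\right) + 19095} = \sqrt{\left(63 - \frac{56}{3} - \frac{56}{66 - \sqrt{5}}\right) + 19095} = \sqrt{\left(\frac{133}{3} - \frac{56}{66 - \sqrt{5}}\right) + 19095} = \sqrt{\frac{57418}{3} - \frac{56}{66 - \sqrt{5}}}$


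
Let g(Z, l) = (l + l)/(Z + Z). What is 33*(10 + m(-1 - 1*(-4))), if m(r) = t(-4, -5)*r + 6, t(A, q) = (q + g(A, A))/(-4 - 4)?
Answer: 1155/2 ≈ 577.50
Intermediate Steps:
g(Z, l) = l/Z (g(Z, l) = (2*l)/((2*Z)) = (2*l)*(1/(2*Z)) = l/Z)
t(A, q) = -⅛ - q/8 (t(A, q) = (q + A/A)/(-4 - 4) = (q + 1)/(-8) = (1 + q)*(-⅛) = -⅛ - q/8)
m(r) = 6 + r/2 (m(r) = (-⅛ - ⅛*(-5))*r + 6 = (-⅛ + 5/8)*r + 6 = r/2 + 6 = 6 + r/2)
33*(10 + m(-1 - 1*(-4))) = 33*(10 + (6 + (-1 - 1*(-4))/2)) = 33*(10 + (6 + (-1 + 4)/2)) = 33*(10 + (6 + (½)*3)) = 33*(10 + (6 + 3/2)) = 33*(10 + 15/2) = 33*(35/2) = 1155/2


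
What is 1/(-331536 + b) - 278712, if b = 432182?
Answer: -28051247951/100646 ≈ -2.7871e+5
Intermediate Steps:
1/(-331536 + b) - 278712 = 1/(-331536 + 432182) - 278712 = 1/100646 - 278712 = -28051247951/100646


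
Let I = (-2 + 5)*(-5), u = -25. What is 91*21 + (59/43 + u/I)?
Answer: 246911/129 ≈ 1914.0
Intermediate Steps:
I = -15 (I = 3*(-5) = -15)
91*21 + (59/43 + u/I) = 91*21 + (59/43 - 25/(-15)) = 1911 + (59*(1/43) - 25*(-1/15)) = 1911 + (59/43 + 5/3) = 1911 + 392/129 = 246911/129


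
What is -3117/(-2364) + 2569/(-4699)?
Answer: 2857889/3702812 ≈ 0.77182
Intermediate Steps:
-3117/(-2364) + 2569/(-4699) = -3117*(-1/2364) + 2569*(-1/4699) = 1039/788 - 2569/4699 = 2857889/3702812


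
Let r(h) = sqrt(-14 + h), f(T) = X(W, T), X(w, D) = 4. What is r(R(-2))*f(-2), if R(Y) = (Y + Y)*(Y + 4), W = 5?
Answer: 4*I*sqrt(22) ≈ 18.762*I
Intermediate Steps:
f(T) = 4
R(Y) = 2*Y*(4 + Y) (R(Y) = (2*Y)*(4 + Y) = 2*Y*(4 + Y))
r(R(-2))*f(-2) = sqrt(-14 + 2*(-2)*(4 - 2))*4 = sqrt(-14 + 2*(-2)*2)*4 = sqrt(-14 - 8)*4 = sqrt(-22)*4 = (I*sqrt(22))*4 = 4*I*sqrt(22)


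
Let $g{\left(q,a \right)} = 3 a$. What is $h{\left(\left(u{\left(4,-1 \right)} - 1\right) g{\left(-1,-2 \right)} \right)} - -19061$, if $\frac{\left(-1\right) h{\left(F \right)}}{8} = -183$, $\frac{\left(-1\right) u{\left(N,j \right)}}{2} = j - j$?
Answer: $20525$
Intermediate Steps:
$u{\left(N,j \right)} = 0$ ($u{\left(N,j \right)} = - 2 \left(j - j\right) = \left(-2\right) 0 = 0$)
$h{\left(F \right)} = 1464$ ($h{\left(F \right)} = \left(-8\right) \left(-183\right) = 1464$)
$h{\left(\left(u{\left(4,-1 \right)} - 1\right) g{\left(-1,-2 \right)} \right)} - -19061 = 1464 - -19061 = 1464 + 19061 = 20525$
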